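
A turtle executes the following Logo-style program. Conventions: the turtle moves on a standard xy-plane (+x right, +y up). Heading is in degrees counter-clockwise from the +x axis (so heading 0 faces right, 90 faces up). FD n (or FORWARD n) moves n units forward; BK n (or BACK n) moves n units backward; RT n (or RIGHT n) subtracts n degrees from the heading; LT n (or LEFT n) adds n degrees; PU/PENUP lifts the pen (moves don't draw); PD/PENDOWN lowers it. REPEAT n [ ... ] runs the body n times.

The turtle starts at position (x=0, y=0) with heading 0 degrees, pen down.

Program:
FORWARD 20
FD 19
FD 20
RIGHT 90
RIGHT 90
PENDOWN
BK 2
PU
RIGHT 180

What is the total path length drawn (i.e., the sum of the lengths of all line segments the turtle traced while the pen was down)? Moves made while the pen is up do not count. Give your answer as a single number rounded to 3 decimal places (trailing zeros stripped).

Executing turtle program step by step:
Start: pos=(0,0), heading=0, pen down
FD 20: (0,0) -> (20,0) [heading=0, draw]
FD 19: (20,0) -> (39,0) [heading=0, draw]
FD 20: (39,0) -> (59,0) [heading=0, draw]
RT 90: heading 0 -> 270
RT 90: heading 270 -> 180
PD: pen down
BK 2: (59,0) -> (61,0) [heading=180, draw]
PU: pen up
RT 180: heading 180 -> 0
Final: pos=(61,0), heading=0, 4 segment(s) drawn

Segment lengths:
  seg 1: (0,0) -> (20,0), length = 20
  seg 2: (20,0) -> (39,0), length = 19
  seg 3: (39,0) -> (59,0), length = 20
  seg 4: (59,0) -> (61,0), length = 2
Total = 61

Answer: 61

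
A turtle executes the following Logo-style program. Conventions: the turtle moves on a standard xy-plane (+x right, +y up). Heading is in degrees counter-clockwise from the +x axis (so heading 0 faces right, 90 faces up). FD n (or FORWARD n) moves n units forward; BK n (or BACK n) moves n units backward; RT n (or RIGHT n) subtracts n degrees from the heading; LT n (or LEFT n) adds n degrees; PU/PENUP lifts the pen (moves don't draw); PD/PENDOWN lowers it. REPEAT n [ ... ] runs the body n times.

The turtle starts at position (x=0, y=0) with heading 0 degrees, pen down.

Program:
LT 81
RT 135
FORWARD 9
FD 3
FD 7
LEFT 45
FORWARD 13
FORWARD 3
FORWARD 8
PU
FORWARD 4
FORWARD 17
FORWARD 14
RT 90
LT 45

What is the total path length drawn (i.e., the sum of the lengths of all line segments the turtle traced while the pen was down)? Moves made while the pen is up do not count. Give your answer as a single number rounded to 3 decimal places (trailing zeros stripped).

Executing turtle program step by step:
Start: pos=(0,0), heading=0, pen down
LT 81: heading 0 -> 81
RT 135: heading 81 -> 306
FD 9: (0,0) -> (5.29,-7.281) [heading=306, draw]
FD 3: (5.29,-7.281) -> (7.053,-9.708) [heading=306, draw]
FD 7: (7.053,-9.708) -> (11.168,-15.371) [heading=306, draw]
LT 45: heading 306 -> 351
FD 13: (11.168,-15.371) -> (24.008,-17.405) [heading=351, draw]
FD 3: (24.008,-17.405) -> (26.971,-17.874) [heading=351, draw]
FD 8: (26.971,-17.874) -> (34.872,-19.126) [heading=351, draw]
PU: pen up
FD 4: (34.872,-19.126) -> (38.823,-19.751) [heading=351, move]
FD 17: (38.823,-19.751) -> (55.614,-22.411) [heading=351, move]
FD 14: (55.614,-22.411) -> (69.442,-24.601) [heading=351, move]
RT 90: heading 351 -> 261
LT 45: heading 261 -> 306
Final: pos=(69.442,-24.601), heading=306, 6 segment(s) drawn

Segment lengths:
  seg 1: (0,0) -> (5.29,-7.281), length = 9
  seg 2: (5.29,-7.281) -> (7.053,-9.708), length = 3
  seg 3: (7.053,-9.708) -> (11.168,-15.371), length = 7
  seg 4: (11.168,-15.371) -> (24.008,-17.405), length = 13
  seg 5: (24.008,-17.405) -> (26.971,-17.874), length = 3
  seg 6: (26.971,-17.874) -> (34.872,-19.126), length = 8
Total = 43

Answer: 43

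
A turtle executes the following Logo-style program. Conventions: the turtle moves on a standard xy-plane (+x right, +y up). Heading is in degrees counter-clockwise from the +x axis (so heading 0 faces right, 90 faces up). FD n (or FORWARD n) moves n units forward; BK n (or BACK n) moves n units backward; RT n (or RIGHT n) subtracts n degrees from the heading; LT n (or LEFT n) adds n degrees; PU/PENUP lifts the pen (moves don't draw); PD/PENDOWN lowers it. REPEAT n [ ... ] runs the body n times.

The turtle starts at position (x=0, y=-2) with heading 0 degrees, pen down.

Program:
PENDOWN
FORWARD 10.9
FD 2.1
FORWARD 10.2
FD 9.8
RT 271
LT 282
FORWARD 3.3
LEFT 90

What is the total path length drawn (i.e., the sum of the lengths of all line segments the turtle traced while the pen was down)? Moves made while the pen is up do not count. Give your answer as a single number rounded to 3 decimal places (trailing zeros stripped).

Answer: 36.3

Derivation:
Executing turtle program step by step:
Start: pos=(0,-2), heading=0, pen down
PD: pen down
FD 10.9: (0,-2) -> (10.9,-2) [heading=0, draw]
FD 2.1: (10.9,-2) -> (13,-2) [heading=0, draw]
FD 10.2: (13,-2) -> (23.2,-2) [heading=0, draw]
FD 9.8: (23.2,-2) -> (33,-2) [heading=0, draw]
RT 271: heading 0 -> 89
LT 282: heading 89 -> 11
FD 3.3: (33,-2) -> (36.239,-1.37) [heading=11, draw]
LT 90: heading 11 -> 101
Final: pos=(36.239,-1.37), heading=101, 5 segment(s) drawn

Segment lengths:
  seg 1: (0,-2) -> (10.9,-2), length = 10.9
  seg 2: (10.9,-2) -> (13,-2), length = 2.1
  seg 3: (13,-2) -> (23.2,-2), length = 10.2
  seg 4: (23.2,-2) -> (33,-2), length = 9.8
  seg 5: (33,-2) -> (36.239,-1.37), length = 3.3
Total = 36.3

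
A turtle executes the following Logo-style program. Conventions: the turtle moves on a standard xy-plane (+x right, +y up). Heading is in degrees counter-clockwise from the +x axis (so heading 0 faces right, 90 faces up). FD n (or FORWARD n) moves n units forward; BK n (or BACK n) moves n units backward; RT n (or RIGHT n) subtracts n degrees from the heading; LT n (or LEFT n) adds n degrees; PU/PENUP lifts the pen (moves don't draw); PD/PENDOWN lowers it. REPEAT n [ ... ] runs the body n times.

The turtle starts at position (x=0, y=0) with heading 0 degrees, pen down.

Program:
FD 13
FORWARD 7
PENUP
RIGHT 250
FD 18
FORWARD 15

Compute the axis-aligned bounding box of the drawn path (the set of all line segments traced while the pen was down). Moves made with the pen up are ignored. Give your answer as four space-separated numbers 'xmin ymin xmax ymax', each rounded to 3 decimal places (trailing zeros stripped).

Executing turtle program step by step:
Start: pos=(0,0), heading=0, pen down
FD 13: (0,0) -> (13,0) [heading=0, draw]
FD 7: (13,0) -> (20,0) [heading=0, draw]
PU: pen up
RT 250: heading 0 -> 110
FD 18: (20,0) -> (13.844,16.914) [heading=110, move]
FD 15: (13.844,16.914) -> (8.713,31.01) [heading=110, move]
Final: pos=(8.713,31.01), heading=110, 2 segment(s) drawn

Segment endpoints: x in {0, 13, 20}, y in {0}
xmin=0, ymin=0, xmax=20, ymax=0

Answer: 0 0 20 0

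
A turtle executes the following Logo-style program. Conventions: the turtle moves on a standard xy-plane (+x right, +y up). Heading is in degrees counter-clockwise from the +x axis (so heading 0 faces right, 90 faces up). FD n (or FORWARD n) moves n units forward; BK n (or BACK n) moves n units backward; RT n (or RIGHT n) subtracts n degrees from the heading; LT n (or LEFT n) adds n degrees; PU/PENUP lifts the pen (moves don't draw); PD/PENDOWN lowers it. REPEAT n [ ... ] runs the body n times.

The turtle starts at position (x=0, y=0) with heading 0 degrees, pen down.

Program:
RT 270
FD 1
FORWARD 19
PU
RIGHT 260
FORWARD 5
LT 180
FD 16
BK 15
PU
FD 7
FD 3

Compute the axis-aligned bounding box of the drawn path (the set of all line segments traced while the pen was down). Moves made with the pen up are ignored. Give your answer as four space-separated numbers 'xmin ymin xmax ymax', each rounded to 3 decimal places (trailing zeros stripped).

Executing turtle program step by step:
Start: pos=(0,0), heading=0, pen down
RT 270: heading 0 -> 90
FD 1: (0,0) -> (0,1) [heading=90, draw]
FD 19: (0,1) -> (0,20) [heading=90, draw]
PU: pen up
RT 260: heading 90 -> 190
FD 5: (0,20) -> (-4.924,19.132) [heading=190, move]
LT 180: heading 190 -> 10
FD 16: (-4.924,19.132) -> (10.833,21.91) [heading=10, move]
BK 15: (10.833,21.91) -> (-3.939,19.305) [heading=10, move]
PU: pen up
FD 7: (-3.939,19.305) -> (2.954,20.521) [heading=10, move]
FD 3: (2.954,20.521) -> (5.909,21.042) [heading=10, move]
Final: pos=(5.909,21.042), heading=10, 2 segment(s) drawn

Segment endpoints: x in {0, 0, 0}, y in {0, 1, 20}
xmin=0, ymin=0, xmax=0, ymax=20

Answer: 0 0 0 20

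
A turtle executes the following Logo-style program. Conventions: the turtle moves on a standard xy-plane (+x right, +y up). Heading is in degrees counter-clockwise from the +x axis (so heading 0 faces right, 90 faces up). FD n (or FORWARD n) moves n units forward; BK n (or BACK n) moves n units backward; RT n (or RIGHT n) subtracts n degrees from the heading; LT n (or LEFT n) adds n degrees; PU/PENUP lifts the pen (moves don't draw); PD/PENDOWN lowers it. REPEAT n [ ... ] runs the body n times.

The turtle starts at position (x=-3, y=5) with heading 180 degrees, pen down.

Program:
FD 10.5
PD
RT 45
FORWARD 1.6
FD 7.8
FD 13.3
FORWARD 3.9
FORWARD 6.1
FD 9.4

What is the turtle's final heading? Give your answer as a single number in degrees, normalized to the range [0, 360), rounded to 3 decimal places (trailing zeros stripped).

Answer: 135

Derivation:
Executing turtle program step by step:
Start: pos=(-3,5), heading=180, pen down
FD 10.5: (-3,5) -> (-13.5,5) [heading=180, draw]
PD: pen down
RT 45: heading 180 -> 135
FD 1.6: (-13.5,5) -> (-14.631,6.131) [heading=135, draw]
FD 7.8: (-14.631,6.131) -> (-20.147,11.647) [heading=135, draw]
FD 13.3: (-20.147,11.647) -> (-29.551,21.051) [heading=135, draw]
FD 3.9: (-29.551,21.051) -> (-32.309,23.809) [heading=135, draw]
FD 6.1: (-32.309,23.809) -> (-36.622,28.122) [heading=135, draw]
FD 9.4: (-36.622,28.122) -> (-43.269,34.769) [heading=135, draw]
Final: pos=(-43.269,34.769), heading=135, 7 segment(s) drawn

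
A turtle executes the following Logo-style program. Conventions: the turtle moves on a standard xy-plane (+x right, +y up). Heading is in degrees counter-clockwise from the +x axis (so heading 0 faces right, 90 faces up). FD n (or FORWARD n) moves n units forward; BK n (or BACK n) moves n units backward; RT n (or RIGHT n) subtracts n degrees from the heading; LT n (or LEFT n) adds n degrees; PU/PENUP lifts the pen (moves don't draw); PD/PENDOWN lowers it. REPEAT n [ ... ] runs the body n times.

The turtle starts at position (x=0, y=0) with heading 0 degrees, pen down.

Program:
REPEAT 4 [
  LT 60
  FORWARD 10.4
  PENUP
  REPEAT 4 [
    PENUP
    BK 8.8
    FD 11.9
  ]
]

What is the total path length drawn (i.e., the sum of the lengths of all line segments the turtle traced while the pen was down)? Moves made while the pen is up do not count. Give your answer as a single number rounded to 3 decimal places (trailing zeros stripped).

Executing turtle program step by step:
Start: pos=(0,0), heading=0, pen down
REPEAT 4 [
  -- iteration 1/4 --
  LT 60: heading 0 -> 60
  FD 10.4: (0,0) -> (5.2,9.007) [heading=60, draw]
  PU: pen up
  REPEAT 4 [
    -- iteration 1/4 --
    PU: pen up
    BK 8.8: (5.2,9.007) -> (0.8,1.386) [heading=60, move]
    FD 11.9: (0.8,1.386) -> (6.75,11.691) [heading=60, move]
    -- iteration 2/4 --
    PU: pen up
    BK 8.8: (6.75,11.691) -> (2.35,4.07) [heading=60, move]
    FD 11.9: (2.35,4.07) -> (8.3,14.376) [heading=60, move]
    -- iteration 3/4 --
    PU: pen up
    BK 8.8: (8.3,14.376) -> (3.9,6.755) [heading=60, move]
    FD 11.9: (3.9,6.755) -> (9.85,17.061) [heading=60, move]
    -- iteration 4/4 --
    PU: pen up
    BK 8.8: (9.85,17.061) -> (5.45,9.44) [heading=60, move]
    FD 11.9: (5.45,9.44) -> (11.4,19.745) [heading=60, move]
  ]
  -- iteration 2/4 --
  LT 60: heading 60 -> 120
  FD 10.4: (11.4,19.745) -> (6.2,28.752) [heading=120, move]
  PU: pen up
  REPEAT 4 [
    -- iteration 1/4 --
    PU: pen up
    BK 8.8: (6.2,28.752) -> (10.6,21.131) [heading=120, move]
    FD 11.9: (10.6,21.131) -> (4.65,31.437) [heading=120, move]
    -- iteration 2/4 --
    PU: pen up
    BK 8.8: (4.65,31.437) -> (9.05,23.816) [heading=120, move]
    FD 11.9: (9.05,23.816) -> (3.1,34.121) [heading=120, move]
    -- iteration 3/4 --
    PU: pen up
    BK 8.8: (3.1,34.121) -> (7.5,26.5) [heading=120, move]
    FD 11.9: (7.5,26.5) -> (1.55,36.806) [heading=120, move]
    -- iteration 4/4 --
    PU: pen up
    BK 8.8: (1.55,36.806) -> (5.95,29.185) [heading=120, move]
    FD 11.9: (5.95,29.185) -> (0,39.491) [heading=120, move]
  ]
  -- iteration 3/4 --
  LT 60: heading 120 -> 180
  FD 10.4: (0,39.491) -> (-10.4,39.491) [heading=180, move]
  PU: pen up
  REPEAT 4 [
    -- iteration 1/4 --
    PU: pen up
    BK 8.8: (-10.4,39.491) -> (-1.6,39.491) [heading=180, move]
    FD 11.9: (-1.6,39.491) -> (-13.5,39.491) [heading=180, move]
    -- iteration 2/4 --
    PU: pen up
    BK 8.8: (-13.5,39.491) -> (-4.7,39.491) [heading=180, move]
    FD 11.9: (-4.7,39.491) -> (-16.6,39.491) [heading=180, move]
    -- iteration 3/4 --
    PU: pen up
    BK 8.8: (-16.6,39.491) -> (-7.8,39.491) [heading=180, move]
    FD 11.9: (-7.8,39.491) -> (-19.7,39.491) [heading=180, move]
    -- iteration 4/4 --
    PU: pen up
    BK 8.8: (-19.7,39.491) -> (-10.9,39.491) [heading=180, move]
    FD 11.9: (-10.9,39.491) -> (-22.8,39.491) [heading=180, move]
  ]
  -- iteration 4/4 --
  LT 60: heading 180 -> 240
  FD 10.4: (-22.8,39.491) -> (-28,30.484) [heading=240, move]
  PU: pen up
  REPEAT 4 [
    -- iteration 1/4 --
    PU: pen up
    BK 8.8: (-28,30.484) -> (-23.6,38.105) [heading=240, move]
    FD 11.9: (-23.6,38.105) -> (-29.55,27.799) [heading=240, move]
    -- iteration 2/4 --
    PU: pen up
    BK 8.8: (-29.55,27.799) -> (-25.15,35.42) [heading=240, move]
    FD 11.9: (-25.15,35.42) -> (-31.1,25.115) [heading=240, move]
    -- iteration 3/4 --
    PU: pen up
    BK 8.8: (-31.1,25.115) -> (-26.7,32.736) [heading=240, move]
    FD 11.9: (-26.7,32.736) -> (-32.65,22.43) [heading=240, move]
    -- iteration 4/4 --
    PU: pen up
    BK 8.8: (-32.65,22.43) -> (-28.25,30.051) [heading=240, move]
    FD 11.9: (-28.25,30.051) -> (-34.2,19.745) [heading=240, move]
  ]
]
Final: pos=(-34.2,19.745), heading=240, 1 segment(s) drawn

Segment lengths:
  seg 1: (0,0) -> (5.2,9.007), length = 10.4
Total = 10.4

Answer: 10.4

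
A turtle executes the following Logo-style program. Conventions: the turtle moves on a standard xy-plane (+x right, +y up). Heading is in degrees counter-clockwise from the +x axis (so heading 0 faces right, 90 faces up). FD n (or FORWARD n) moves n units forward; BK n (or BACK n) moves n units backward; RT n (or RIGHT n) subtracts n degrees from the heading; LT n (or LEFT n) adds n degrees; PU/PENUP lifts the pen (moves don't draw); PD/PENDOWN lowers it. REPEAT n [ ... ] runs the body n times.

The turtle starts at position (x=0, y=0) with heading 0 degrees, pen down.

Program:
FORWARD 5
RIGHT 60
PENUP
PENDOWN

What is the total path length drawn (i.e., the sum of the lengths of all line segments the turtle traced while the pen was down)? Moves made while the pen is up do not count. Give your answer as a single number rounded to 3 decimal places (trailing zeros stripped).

Answer: 5

Derivation:
Executing turtle program step by step:
Start: pos=(0,0), heading=0, pen down
FD 5: (0,0) -> (5,0) [heading=0, draw]
RT 60: heading 0 -> 300
PU: pen up
PD: pen down
Final: pos=(5,0), heading=300, 1 segment(s) drawn

Segment lengths:
  seg 1: (0,0) -> (5,0), length = 5
Total = 5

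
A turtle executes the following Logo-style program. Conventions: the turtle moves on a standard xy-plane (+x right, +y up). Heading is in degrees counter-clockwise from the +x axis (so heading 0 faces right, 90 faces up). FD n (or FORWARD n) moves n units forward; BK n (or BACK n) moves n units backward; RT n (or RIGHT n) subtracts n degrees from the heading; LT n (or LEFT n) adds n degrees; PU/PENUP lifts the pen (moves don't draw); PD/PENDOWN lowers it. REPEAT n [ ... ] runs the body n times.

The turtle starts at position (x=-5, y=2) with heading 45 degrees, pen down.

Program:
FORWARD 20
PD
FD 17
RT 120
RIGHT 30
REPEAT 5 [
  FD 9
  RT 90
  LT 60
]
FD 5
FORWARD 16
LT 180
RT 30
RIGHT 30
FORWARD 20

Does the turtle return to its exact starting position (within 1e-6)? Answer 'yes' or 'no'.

Answer: no

Derivation:
Executing turtle program step by step:
Start: pos=(-5,2), heading=45, pen down
FD 20: (-5,2) -> (9.142,16.142) [heading=45, draw]
PD: pen down
FD 17: (9.142,16.142) -> (21.163,28.163) [heading=45, draw]
RT 120: heading 45 -> 285
RT 30: heading 285 -> 255
REPEAT 5 [
  -- iteration 1/5 --
  FD 9: (21.163,28.163) -> (18.834,19.47) [heading=255, draw]
  RT 90: heading 255 -> 165
  LT 60: heading 165 -> 225
  -- iteration 2/5 --
  FD 9: (18.834,19.47) -> (12.47,13.106) [heading=225, draw]
  RT 90: heading 225 -> 135
  LT 60: heading 135 -> 195
  -- iteration 3/5 --
  FD 9: (12.47,13.106) -> (3.776,10.776) [heading=195, draw]
  RT 90: heading 195 -> 105
  LT 60: heading 105 -> 165
  -- iteration 4/5 --
  FD 9: (3.776,10.776) -> (-4.917,13.106) [heading=165, draw]
  RT 90: heading 165 -> 75
  LT 60: heading 75 -> 135
  -- iteration 5/5 --
  FD 9: (-4.917,13.106) -> (-11.281,19.47) [heading=135, draw]
  RT 90: heading 135 -> 45
  LT 60: heading 45 -> 105
]
FD 5: (-11.281,19.47) -> (-12.575,24.299) [heading=105, draw]
FD 16: (-12.575,24.299) -> (-16.716,39.754) [heading=105, draw]
LT 180: heading 105 -> 285
RT 30: heading 285 -> 255
RT 30: heading 255 -> 225
FD 20: (-16.716,39.754) -> (-30.858,25.612) [heading=225, draw]
Final: pos=(-30.858,25.612), heading=225, 10 segment(s) drawn

Start position: (-5, 2)
Final position: (-30.858, 25.612)
Distance = 35.017; >= 1e-6 -> NOT closed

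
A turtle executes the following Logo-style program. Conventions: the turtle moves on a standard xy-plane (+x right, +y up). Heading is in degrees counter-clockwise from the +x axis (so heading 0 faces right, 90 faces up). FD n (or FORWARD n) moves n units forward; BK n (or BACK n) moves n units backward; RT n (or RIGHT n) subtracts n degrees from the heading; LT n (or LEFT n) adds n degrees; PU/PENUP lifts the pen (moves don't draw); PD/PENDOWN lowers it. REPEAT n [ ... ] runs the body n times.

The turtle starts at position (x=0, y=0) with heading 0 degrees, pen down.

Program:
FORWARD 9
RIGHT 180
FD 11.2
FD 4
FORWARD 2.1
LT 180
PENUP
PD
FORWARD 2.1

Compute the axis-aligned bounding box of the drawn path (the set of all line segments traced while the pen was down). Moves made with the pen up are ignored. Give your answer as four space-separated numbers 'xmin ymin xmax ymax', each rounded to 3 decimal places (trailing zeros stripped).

Executing turtle program step by step:
Start: pos=(0,0), heading=0, pen down
FD 9: (0,0) -> (9,0) [heading=0, draw]
RT 180: heading 0 -> 180
FD 11.2: (9,0) -> (-2.2,0) [heading=180, draw]
FD 4: (-2.2,0) -> (-6.2,0) [heading=180, draw]
FD 2.1: (-6.2,0) -> (-8.3,0) [heading=180, draw]
LT 180: heading 180 -> 0
PU: pen up
PD: pen down
FD 2.1: (-8.3,0) -> (-6.2,0) [heading=0, draw]
Final: pos=(-6.2,0), heading=0, 5 segment(s) drawn

Segment endpoints: x in {-8.3, -6.2, -2.2, 0, 9}, y in {0, 0, 0, 0}
xmin=-8.3, ymin=0, xmax=9, ymax=0

Answer: -8.3 0 9 0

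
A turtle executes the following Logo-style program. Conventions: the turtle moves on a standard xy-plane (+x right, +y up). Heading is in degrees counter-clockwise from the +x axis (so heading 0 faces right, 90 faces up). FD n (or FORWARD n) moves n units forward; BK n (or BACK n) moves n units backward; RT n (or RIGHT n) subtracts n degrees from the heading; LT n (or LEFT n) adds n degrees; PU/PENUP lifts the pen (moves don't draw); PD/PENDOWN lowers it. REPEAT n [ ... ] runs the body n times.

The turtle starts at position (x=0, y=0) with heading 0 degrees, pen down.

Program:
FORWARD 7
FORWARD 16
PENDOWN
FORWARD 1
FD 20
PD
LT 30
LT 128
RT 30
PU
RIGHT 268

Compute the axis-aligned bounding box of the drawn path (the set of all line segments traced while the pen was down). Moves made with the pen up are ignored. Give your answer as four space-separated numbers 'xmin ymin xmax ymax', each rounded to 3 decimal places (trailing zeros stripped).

Executing turtle program step by step:
Start: pos=(0,0), heading=0, pen down
FD 7: (0,0) -> (7,0) [heading=0, draw]
FD 16: (7,0) -> (23,0) [heading=0, draw]
PD: pen down
FD 1: (23,0) -> (24,0) [heading=0, draw]
FD 20: (24,0) -> (44,0) [heading=0, draw]
PD: pen down
LT 30: heading 0 -> 30
LT 128: heading 30 -> 158
RT 30: heading 158 -> 128
PU: pen up
RT 268: heading 128 -> 220
Final: pos=(44,0), heading=220, 4 segment(s) drawn

Segment endpoints: x in {0, 7, 23, 24, 44}, y in {0}
xmin=0, ymin=0, xmax=44, ymax=0

Answer: 0 0 44 0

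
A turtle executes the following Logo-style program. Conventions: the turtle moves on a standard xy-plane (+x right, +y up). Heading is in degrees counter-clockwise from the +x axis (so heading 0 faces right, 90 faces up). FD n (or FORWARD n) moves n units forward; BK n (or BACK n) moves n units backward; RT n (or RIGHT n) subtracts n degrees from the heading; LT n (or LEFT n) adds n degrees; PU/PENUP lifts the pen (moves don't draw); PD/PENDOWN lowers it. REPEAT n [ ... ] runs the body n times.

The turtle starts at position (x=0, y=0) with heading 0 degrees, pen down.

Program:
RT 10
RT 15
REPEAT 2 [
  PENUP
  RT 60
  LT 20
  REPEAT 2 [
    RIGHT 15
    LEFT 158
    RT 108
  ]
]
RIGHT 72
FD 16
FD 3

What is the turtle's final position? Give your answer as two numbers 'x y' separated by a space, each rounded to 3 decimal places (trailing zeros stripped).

Executing turtle program step by step:
Start: pos=(0,0), heading=0, pen down
RT 10: heading 0 -> 350
RT 15: heading 350 -> 335
REPEAT 2 [
  -- iteration 1/2 --
  PU: pen up
  RT 60: heading 335 -> 275
  LT 20: heading 275 -> 295
  REPEAT 2 [
    -- iteration 1/2 --
    RT 15: heading 295 -> 280
    LT 158: heading 280 -> 78
    RT 108: heading 78 -> 330
    -- iteration 2/2 --
    RT 15: heading 330 -> 315
    LT 158: heading 315 -> 113
    RT 108: heading 113 -> 5
  ]
  -- iteration 2/2 --
  PU: pen up
  RT 60: heading 5 -> 305
  LT 20: heading 305 -> 325
  REPEAT 2 [
    -- iteration 1/2 --
    RT 15: heading 325 -> 310
    LT 158: heading 310 -> 108
    RT 108: heading 108 -> 0
    -- iteration 2/2 --
    RT 15: heading 0 -> 345
    LT 158: heading 345 -> 143
    RT 108: heading 143 -> 35
  ]
]
RT 72: heading 35 -> 323
FD 16: (0,0) -> (12.778,-9.629) [heading=323, move]
FD 3: (12.778,-9.629) -> (15.174,-11.434) [heading=323, move]
Final: pos=(15.174,-11.434), heading=323, 0 segment(s) drawn

Answer: 15.174 -11.434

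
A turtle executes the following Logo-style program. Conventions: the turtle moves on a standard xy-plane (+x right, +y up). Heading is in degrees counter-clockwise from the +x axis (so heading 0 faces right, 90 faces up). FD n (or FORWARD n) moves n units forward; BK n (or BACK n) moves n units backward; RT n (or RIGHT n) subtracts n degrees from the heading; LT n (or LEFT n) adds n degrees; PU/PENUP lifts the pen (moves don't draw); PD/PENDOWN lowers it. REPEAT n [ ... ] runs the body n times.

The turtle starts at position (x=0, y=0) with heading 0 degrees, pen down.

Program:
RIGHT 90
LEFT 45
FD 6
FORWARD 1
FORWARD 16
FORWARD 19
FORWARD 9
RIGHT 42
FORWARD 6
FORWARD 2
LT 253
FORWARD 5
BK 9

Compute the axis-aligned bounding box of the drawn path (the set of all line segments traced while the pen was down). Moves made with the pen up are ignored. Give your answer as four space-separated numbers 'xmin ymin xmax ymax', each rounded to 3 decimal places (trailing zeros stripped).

Executing turtle program step by step:
Start: pos=(0,0), heading=0, pen down
RT 90: heading 0 -> 270
LT 45: heading 270 -> 315
FD 6: (0,0) -> (4.243,-4.243) [heading=315, draw]
FD 1: (4.243,-4.243) -> (4.95,-4.95) [heading=315, draw]
FD 16: (4.95,-4.95) -> (16.263,-16.263) [heading=315, draw]
FD 19: (16.263,-16.263) -> (29.698,-29.698) [heading=315, draw]
FD 9: (29.698,-29.698) -> (36.062,-36.062) [heading=315, draw]
RT 42: heading 315 -> 273
FD 6: (36.062,-36.062) -> (36.376,-42.054) [heading=273, draw]
FD 2: (36.376,-42.054) -> (36.481,-44.051) [heading=273, draw]
LT 253: heading 273 -> 166
FD 5: (36.481,-44.051) -> (31.63,-42.842) [heading=166, draw]
BK 9: (31.63,-42.842) -> (40.362,-45.019) [heading=166, draw]
Final: pos=(40.362,-45.019), heading=166, 9 segment(s) drawn

Segment endpoints: x in {0, 4.243, 4.95, 16.263, 29.698, 31.63, 36.062, 36.376, 36.481, 40.362}, y in {-45.019, -44.051, -42.842, -42.054, -36.062, -29.698, -16.263, -4.95, -4.243, 0}
xmin=0, ymin=-45.019, xmax=40.362, ymax=0

Answer: 0 -45.019 40.362 0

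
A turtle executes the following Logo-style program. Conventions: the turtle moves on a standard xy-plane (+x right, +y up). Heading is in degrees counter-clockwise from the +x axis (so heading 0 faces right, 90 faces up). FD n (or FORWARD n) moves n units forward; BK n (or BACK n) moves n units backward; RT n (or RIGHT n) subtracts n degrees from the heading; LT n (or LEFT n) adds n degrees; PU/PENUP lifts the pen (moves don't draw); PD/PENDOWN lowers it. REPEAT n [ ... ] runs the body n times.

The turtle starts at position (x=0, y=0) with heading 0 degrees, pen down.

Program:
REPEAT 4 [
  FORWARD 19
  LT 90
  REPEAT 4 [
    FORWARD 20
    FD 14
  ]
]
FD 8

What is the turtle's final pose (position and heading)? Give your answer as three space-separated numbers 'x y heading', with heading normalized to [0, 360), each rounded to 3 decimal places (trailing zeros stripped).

Executing turtle program step by step:
Start: pos=(0,0), heading=0, pen down
REPEAT 4 [
  -- iteration 1/4 --
  FD 19: (0,0) -> (19,0) [heading=0, draw]
  LT 90: heading 0 -> 90
  REPEAT 4 [
    -- iteration 1/4 --
    FD 20: (19,0) -> (19,20) [heading=90, draw]
    FD 14: (19,20) -> (19,34) [heading=90, draw]
    -- iteration 2/4 --
    FD 20: (19,34) -> (19,54) [heading=90, draw]
    FD 14: (19,54) -> (19,68) [heading=90, draw]
    -- iteration 3/4 --
    FD 20: (19,68) -> (19,88) [heading=90, draw]
    FD 14: (19,88) -> (19,102) [heading=90, draw]
    -- iteration 4/4 --
    FD 20: (19,102) -> (19,122) [heading=90, draw]
    FD 14: (19,122) -> (19,136) [heading=90, draw]
  ]
  -- iteration 2/4 --
  FD 19: (19,136) -> (19,155) [heading=90, draw]
  LT 90: heading 90 -> 180
  REPEAT 4 [
    -- iteration 1/4 --
    FD 20: (19,155) -> (-1,155) [heading=180, draw]
    FD 14: (-1,155) -> (-15,155) [heading=180, draw]
    -- iteration 2/4 --
    FD 20: (-15,155) -> (-35,155) [heading=180, draw]
    FD 14: (-35,155) -> (-49,155) [heading=180, draw]
    -- iteration 3/4 --
    FD 20: (-49,155) -> (-69,155) [heading=180, draw]
    FD 14: (-69,155) -> (-83,155) [heading=180, draw]
    -- iteration 4/4 --
    FD 20: (-83,155) -> (-103,155) [heading=180, draw]
    FD 14: (-103,155) -> (-117,155) [heading=180, draw]
  ]
  -- iteration 3/4 --
  FD 19: (-117,155) -> (-136,155) [heading=180, draw]
  LT 90: heading 180 -> 270
  REPEAT 4 [
    -- iteration 1/4 --
    FD 20: (-136,155) -> (-136,135) [heading=270, draw]
    FD 14: (-136,135) -> (-136,121) [heading=270, draw]
    -- iteration 2/4 --
    FD 20: (-136,121) -> (-136,101) [heading=270, draw]
    FD 14: (-136,101) -> (-136,87) [heading=270, draw]
    -- iteration 3/4 --
    FD 20: (-136,87) -> (-136,67) [heading=270, draw]
    FD 14: (-136,67) -> (-136,53) [heading=270, draw]
    -- iteration 4/4 --
    FD 20: (-136,53) -> (-136,33) [heading=270, draw]
    FD 14: (-136,33) -> (-136,19) [heading=270, draw]
  ]
  -- iteration 4/4 --
  FD 19: (-136,19) -> (-136,0) [heading=270, draw]
  LT 90: heading 270 -> 0
  REPEAT 4 [
    -- iteration 1/4 --
    FD 20: (-136,0) -> (-116,0) [heading=0, draw]
    FD 14: (-116,0) -> (-102,0) [heading=0, draw]
    -- iteration 2/4 --
    FD 20: (-102,0) -> (-82,0) [heading=0, draw]
    FD 14: (-82,0) -> (-68,0) [heading=0, draw]
    -- iteration 3/4 --
    FD 20: (-68,0) -> (-48,0) [heading=0, draw]
    FD 14: (-48,0) -> (-34,0) [heading=0, draw]
    -- iteration 4/4 --
    FD 20: (-34,0) -> (-14,0) [heading=0, draw]
    FD 14: (-14,0) -> (0,0) [heading=0, draw]
  ]
]
FD 8: (0,0) -> (8,0) [heading=0, draw]
Final: pos=(8,0), heading=0, 37 segment(s) drawn

Answer: 8 0 0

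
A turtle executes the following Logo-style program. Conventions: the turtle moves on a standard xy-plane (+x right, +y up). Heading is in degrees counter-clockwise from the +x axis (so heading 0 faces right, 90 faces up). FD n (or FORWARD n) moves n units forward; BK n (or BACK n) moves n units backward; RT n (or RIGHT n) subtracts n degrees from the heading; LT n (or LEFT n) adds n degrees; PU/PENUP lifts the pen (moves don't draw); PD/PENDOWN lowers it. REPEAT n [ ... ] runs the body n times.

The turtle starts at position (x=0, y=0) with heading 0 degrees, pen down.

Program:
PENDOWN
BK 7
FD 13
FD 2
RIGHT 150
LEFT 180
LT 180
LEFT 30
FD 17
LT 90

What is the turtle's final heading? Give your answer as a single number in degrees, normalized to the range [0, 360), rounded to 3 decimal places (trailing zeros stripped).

Executing turtle program step by step:
Start: pos=(0,0), heading=0, pen down
PD: pen down
BK 7: (0,0) -> (-7,0) [heading=0, draw]
FD 13: (-7,0) -> (6,0) [heading=0, draw]
FD 2: (6,0) -> (8,0) [heading=0, draw]
RT 150: heading 0 -> 210
LT 180: heading 210 -> 30
LT 180: heading 30 -> 210
LT 30: heading 210 -> 240
FD 17: (8,0) -> (-0.5,-14.722) [heading=240, draw]
LT 90: heading 240 -> 330
Final: pos=(-0.5,-14.722), heading=330, 4 segment(s) drawn

Answer: 330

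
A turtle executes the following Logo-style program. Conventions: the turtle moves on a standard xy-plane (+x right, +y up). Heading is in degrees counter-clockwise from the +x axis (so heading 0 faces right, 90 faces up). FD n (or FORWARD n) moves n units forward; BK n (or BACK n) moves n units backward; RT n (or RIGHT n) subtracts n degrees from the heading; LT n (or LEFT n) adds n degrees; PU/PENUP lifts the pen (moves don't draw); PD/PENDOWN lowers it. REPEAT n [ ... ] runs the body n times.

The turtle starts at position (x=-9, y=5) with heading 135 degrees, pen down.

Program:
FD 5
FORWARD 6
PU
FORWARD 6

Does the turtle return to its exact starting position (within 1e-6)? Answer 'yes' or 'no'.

Executing turtle program step by step:
Start: pos=(-9,5), heading=135, pen down
FD 5: (-9,5) -> (-12.536,8.536) [heading=135, draw]
FD 6: (-12.536,8.536) -> (-16.778,12.778) [heading=135, draw]
PU: pen up
FD 6: (-16.778,12.778) -> (-21.021,17.021) [heading=135, move]
Final: pos=(-21.021,17.021), heading=135, 2 segment(s) drawn

Start position: (-9, 5)
Final position: (-21.021, 17.021)
Distance = 17; >= 1e-6 -> NOT closed

Answer: no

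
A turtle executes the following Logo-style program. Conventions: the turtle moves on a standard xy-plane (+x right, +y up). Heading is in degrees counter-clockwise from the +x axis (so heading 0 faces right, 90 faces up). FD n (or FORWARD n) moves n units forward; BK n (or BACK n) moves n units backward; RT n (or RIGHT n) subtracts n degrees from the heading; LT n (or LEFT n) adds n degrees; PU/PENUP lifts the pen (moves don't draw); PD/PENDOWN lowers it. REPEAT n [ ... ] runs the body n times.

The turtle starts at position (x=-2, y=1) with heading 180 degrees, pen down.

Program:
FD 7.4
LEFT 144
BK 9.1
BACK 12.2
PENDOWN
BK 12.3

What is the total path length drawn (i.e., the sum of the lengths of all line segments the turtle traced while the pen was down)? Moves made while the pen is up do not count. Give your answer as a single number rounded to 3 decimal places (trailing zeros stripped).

Executing turtle program step by step:
Start: pos=(-2,1), heading=180, pen down
FD 7.4: (-2,1) -> (-9.4,1) [heading=180, draw]
LT 144: heading 180 -> 324
BK 9.1: (-9.4,1) -> (-16.762,6.349) [heading=324, draw]
BK 12.2: (-16.762,6.349) -> (-26.632,13.52) [heading=324, draw]
PD: pen down
BK 12.3: (-26.632,13.52) -> (-36.583,20.75) [heading=324, draw]
Final: pos=(-36.583,20.75), heading=324, 4 segment(s) drawn

Segment lengths:
  seg 1: (-2,1) -> (-9.4,1), length = 7.4
  seg 2: (-9.4,1) -> (-16.762,6.349), length = 9.1
  seg 3: (-16.762,6.349) -> (-26.632,13.52), length = 12.2
  seg 4: (-26.632,13.52) -> (-36.583,20.75), length = 12.3
Total = 41

Answer: 41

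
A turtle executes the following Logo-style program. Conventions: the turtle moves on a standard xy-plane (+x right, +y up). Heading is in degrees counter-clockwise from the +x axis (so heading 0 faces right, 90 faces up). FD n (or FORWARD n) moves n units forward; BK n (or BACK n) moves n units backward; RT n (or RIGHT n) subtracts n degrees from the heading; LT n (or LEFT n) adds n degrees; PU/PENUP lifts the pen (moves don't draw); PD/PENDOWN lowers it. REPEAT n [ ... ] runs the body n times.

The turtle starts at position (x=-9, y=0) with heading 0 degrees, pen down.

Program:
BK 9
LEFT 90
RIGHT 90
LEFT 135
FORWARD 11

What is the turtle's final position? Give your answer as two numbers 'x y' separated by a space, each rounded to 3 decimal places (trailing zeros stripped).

Answer: -25.778 7.778

Derivation:
Executing turtle program step by step:
Start: pos=(-9,0), heading=0, pen down
BK 9: (-9,0) -> (-18,0) [heading=0, draw]
LT 90: heading 0 -> 90
RT 90: heading 90 -> 0
LT 135: heading 0 -> 135
FD 11: (-18,0) -> (-25.778,7.778) [heading=135, draw]
Final: pos=(-25.778,7.778), heading=135, 2 segment(s) drawn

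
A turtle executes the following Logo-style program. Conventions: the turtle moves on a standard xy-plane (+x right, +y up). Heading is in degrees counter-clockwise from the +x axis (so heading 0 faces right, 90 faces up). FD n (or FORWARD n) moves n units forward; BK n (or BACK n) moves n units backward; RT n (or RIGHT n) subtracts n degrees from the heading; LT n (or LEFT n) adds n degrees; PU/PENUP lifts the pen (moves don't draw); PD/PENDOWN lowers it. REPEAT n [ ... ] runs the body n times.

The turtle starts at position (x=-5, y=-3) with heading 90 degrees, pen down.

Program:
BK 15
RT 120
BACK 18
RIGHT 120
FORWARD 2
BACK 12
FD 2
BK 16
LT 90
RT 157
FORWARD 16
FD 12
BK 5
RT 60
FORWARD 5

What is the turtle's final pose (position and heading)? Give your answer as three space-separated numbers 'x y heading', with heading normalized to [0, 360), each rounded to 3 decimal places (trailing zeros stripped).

Answer: -17.563 21.804 83

Derivation:
Executing turtle program step by step:
Start: pos=(-5,-3), heading=90, pen down
BK 15: (-5,-3) -> (-5,-18) [heading=90, draw]
RT 120: heading 90 -> 330
BK 18: (-5,-18) -> (-20.588,-9) [heading=330, draw]
RT 120: heading 330 -> 210
FD 2: (-20.588,-9) -> (-22.321,-10) [heading=210, draw]
BK 12: (-22.321,-10) -> (-11.928,-4) [heading=210, draw]
FD 2: (-11.928,-4) -> (-13.66,-5) [heading=210, draw]
BK 16: (-13.66,-5) -> (0.196,3) [heading=210, draw]
LT 90: heading 210 -> 300
RT 157: heading 300 -> 143
FD 16: (0.196,3) -> (-12.582,12.629) [heading=143, draw]
FD 12: (-12.582,12.629) -> (-22.166,19.851) [heading=143, draw]
BK 5: (-22.166,19.851) -> (-18.172,16.842) [heading=143, draw]
RT 60: heading 143 -> 83
FD 5: (-18.172,16.842) -> (-17.563,21.804) [heading=83, draw]
Final: pos=(-17.563,21.804), heading=83, 10 segment(s) drawn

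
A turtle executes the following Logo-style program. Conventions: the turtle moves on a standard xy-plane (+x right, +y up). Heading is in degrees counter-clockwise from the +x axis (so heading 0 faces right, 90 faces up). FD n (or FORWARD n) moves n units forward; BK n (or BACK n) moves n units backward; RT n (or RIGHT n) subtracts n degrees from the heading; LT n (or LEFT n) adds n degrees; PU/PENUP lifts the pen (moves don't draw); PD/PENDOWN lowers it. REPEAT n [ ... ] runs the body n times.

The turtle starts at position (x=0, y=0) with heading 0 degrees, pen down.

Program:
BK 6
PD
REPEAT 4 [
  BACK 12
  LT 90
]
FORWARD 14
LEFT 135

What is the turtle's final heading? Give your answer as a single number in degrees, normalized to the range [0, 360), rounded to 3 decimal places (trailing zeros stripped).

Executing turtle program step by step:
Start: pos=(0,0), heading=0, pen down
BK 6: (0,0) -> (-6,0) [heading=0, draw]
PD: pen down
REPEAT 4 [
  -- iteration 1/4 --
  BK 12: (-6,0) -> (-18,0) [heading=0, draw]
  LT 90: heading 0 -> 90
  -- iteration 2/4 --
  BK 12: (-18,0) -> (-18,-12) [heading=90, draw]
  LT 90: heading 90 -> 180
  -- iteration 3/4 --
  BK 12: (-18,-12) -> (-6,-12) [heading=180, draw]
  LT 90: heading 180 -> 270
  -- iteration 4/4 --
  BK 12: (-6,-12) -> (-6,0) [heading=270, draw]
  LT 90: heading 270 -> 0
]
FD 14: (-6,0) -> (8,0) [heading=0, draw]
LT 135: heading 0 -> 135
Final: pos=(8,0), heading=135, 6 segment(s) drawn

Answer: 135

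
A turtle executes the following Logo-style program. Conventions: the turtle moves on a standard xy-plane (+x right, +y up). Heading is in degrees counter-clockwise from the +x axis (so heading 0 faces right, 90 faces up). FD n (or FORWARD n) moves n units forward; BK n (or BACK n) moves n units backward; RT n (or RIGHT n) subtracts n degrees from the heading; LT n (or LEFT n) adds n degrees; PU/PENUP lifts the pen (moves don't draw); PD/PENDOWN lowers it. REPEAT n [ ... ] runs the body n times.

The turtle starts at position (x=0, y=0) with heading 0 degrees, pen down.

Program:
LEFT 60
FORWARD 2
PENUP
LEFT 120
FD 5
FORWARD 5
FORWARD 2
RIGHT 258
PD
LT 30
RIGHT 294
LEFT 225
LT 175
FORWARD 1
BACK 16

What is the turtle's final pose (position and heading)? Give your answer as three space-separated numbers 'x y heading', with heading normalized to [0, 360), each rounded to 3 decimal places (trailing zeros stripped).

Executing turtle program step by step:
Start: pos=(0,0), heading=0, pen down
LT 60: heading 0 -> 60
FD 2: (0,0) -> (1,1.732) [heading=60, draw]
PU: pen up
LT 120: heading 60 -> 180
FD 5: (1,1.732) -> (-4,1.732) [heading=180, move]
FD 5: (-4,1.732) -> (-9,1.732) [heading=180, move]
FD 2: (-9,1.732) -> (-11,1.732) [heading=180, move]
RT 258: heading 180 -> 282
PD: pen down
LT 30: heading 282 -> 312
RT 294: heading 312 -> 18
LT 225: heading 18 -> 243
LT 175: heading 243 -> 58
FD 1: (-11,1.732) -> (-10.47,2.58) [heading=58, draw]
BK 16: (-10.47,2.58) -> (-18.949,-10.989) [heading=58, draw]
Final: pos=(-18.949,-10.989), heading=58, 3 segment(s) drawn

Answer: -18.949 -10.989 58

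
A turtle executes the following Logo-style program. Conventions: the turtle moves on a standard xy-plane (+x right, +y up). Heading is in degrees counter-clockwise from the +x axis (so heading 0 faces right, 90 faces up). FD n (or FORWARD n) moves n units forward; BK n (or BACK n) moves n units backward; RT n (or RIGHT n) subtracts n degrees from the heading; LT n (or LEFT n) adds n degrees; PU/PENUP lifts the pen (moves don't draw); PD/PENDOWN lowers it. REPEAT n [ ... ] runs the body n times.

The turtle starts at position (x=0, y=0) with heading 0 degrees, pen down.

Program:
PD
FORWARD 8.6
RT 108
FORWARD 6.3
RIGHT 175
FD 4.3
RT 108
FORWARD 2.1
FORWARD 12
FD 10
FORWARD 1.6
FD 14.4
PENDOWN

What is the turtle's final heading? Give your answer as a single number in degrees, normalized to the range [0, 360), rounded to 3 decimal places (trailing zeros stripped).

Answer: 329

Derivation:
Executing turtle program step by step:
Start: pos=(0,0), heading=0, pen down
PD: pen down
FD 8.6: (0,0) -> (8.6,0) [heading=0, draw]
RT 108: heading 0 -> 252
FD 6.3: (8.6,0) -> (6.653,-5.992) [heading=252, draw]
RT 175: heading 252 -> 77
FD 4.3: (6.653,-5.992) -> (7.62,-1.802) [heading=77, draw]
RT 108: heading 77 -> 329
FD 2.1: (7.62,-1.802) -> (9.421,-2.883) [heading=329, draw]
FD 12: (9.421,-2.883) -> (19.707,-9.064) [heading=329, draw]
FD 10: (19.707,-9.064) -> (28.278,-14.214) [heading=329, draw]
FD 1.6: (28.278,-14.214) -> (29.65,-15.038) [heading=329, draw]
FD 14.4: (29.65,-15.038) -> (41.993,-22.455) [heading=329, draw]
PD: pen down
Final: pos=(41.993,-22.455), heading=329, 8 segment(s) drawn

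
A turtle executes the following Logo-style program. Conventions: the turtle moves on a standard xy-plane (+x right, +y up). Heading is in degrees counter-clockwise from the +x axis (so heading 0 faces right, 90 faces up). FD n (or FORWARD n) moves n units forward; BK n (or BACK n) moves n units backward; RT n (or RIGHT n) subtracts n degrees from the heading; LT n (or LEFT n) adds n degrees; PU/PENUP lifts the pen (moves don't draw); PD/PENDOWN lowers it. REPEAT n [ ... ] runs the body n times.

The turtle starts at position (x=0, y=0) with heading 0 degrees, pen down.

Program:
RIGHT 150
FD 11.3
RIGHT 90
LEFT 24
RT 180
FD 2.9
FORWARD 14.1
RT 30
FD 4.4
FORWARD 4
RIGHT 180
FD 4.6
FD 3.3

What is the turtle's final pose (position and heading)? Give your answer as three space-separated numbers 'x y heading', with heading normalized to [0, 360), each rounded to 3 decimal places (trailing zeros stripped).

Executing turtle program step by step:
Start: pos=(0,0), heading=0, pen down
RT 150: heading 0 -> 210
FD 11.3: (0,0) -> (-9.786,-5.65) [heading=210, draw]
RT 90: heading 210 -> 120
LT 24: heading 120 -> 144
RT 180: heading 144 -> 324
FD 2.9: (-9.786,-5.65) -> (-7.44,-7.355) [heading=324, draw]
FD 14.1: (-7.44,-7.355) -> (3.967,-15.642) [heading=324, draw]
RT 30: heading 324 -> 294
FD 4.4: (3.967,-15.642) -> (5.757,-19.662) [heading=294, draw]
FD 4: (5.757,-19.662) -> (7.384,-23.316) [heading=294, draw]
RT 180: heading 294 -> 114
FD 4.6: (7.384,-23.316) -> (5.513,-19.114) [heading=114, draw]
FD 3.3: (5.513,-19.114) -> (4.171,-16.099) [heading=114, draw]
Final: pos=(4.171,-16.099), heading=114, 7 segment(s) drawn

Answer: 4.171 -16.099 114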